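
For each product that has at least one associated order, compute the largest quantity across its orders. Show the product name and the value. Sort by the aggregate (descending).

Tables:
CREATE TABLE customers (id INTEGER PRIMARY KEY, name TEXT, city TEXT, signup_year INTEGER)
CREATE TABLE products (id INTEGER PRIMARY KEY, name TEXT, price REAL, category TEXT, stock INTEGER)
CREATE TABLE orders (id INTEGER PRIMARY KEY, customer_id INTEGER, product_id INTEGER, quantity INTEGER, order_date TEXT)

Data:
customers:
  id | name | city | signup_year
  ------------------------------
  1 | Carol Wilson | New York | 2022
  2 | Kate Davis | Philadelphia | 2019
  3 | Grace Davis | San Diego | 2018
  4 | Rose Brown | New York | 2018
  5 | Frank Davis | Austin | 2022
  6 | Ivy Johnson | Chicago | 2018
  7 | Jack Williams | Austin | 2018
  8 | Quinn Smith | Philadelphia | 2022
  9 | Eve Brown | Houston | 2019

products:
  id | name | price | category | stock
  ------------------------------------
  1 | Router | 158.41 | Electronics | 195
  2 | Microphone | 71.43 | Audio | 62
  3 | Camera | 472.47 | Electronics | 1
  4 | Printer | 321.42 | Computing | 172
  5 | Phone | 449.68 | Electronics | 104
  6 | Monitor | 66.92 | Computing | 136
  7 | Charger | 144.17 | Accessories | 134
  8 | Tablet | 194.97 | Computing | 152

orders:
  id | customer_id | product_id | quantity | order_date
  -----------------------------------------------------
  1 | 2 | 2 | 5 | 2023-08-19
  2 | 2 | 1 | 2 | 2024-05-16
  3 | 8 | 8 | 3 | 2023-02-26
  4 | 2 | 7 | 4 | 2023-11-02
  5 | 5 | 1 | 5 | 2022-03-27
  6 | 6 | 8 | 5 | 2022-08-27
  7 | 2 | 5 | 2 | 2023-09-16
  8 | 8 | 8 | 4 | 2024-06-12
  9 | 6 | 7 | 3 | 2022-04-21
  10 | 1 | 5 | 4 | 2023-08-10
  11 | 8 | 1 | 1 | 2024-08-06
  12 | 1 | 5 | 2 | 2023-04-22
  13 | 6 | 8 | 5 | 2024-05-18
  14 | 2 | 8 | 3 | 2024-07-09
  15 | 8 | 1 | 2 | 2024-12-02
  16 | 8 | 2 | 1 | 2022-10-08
SELECT p.name, MAX(c.quantity) AS max_quantity FROM orders c JOIN products p ON c.product_id = p.id GROUP BY p.id, p.name ORDER BY max_quantity DESC

Execution result:
name | max_quantity
Router | 5
Microphone | 5
Tablet | 5
Phone | 4
Charger | 4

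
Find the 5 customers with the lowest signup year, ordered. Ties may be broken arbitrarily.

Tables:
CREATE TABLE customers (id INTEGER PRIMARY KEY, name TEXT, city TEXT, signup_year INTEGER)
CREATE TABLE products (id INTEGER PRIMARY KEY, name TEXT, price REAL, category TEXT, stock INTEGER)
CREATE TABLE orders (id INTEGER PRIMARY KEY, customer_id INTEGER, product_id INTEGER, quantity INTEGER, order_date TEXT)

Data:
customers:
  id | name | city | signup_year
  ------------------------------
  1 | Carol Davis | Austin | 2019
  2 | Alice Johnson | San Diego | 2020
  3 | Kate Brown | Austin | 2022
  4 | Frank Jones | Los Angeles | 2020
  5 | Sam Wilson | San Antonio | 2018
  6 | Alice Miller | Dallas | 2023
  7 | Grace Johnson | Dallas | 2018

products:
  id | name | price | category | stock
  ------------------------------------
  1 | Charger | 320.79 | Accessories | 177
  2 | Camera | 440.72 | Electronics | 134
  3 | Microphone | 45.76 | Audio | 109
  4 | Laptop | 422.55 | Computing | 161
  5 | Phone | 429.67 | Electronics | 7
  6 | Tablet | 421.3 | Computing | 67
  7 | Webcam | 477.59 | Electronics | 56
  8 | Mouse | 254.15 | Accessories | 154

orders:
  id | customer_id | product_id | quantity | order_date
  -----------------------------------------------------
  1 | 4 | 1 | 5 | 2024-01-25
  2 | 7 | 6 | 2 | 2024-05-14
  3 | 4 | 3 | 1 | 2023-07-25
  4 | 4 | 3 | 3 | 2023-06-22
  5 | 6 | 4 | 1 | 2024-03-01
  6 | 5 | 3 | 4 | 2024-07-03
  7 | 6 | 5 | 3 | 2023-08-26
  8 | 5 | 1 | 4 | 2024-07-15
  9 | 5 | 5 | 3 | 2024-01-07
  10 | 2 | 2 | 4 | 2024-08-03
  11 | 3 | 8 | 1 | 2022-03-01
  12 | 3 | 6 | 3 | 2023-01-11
SELECT name, signup_year FROM customers ORDER BY signup_year ASC LIMIT 5

Execution result:
name | signup_year
Sam Wilson | 2018
Grace Johnson | 2018
Carol Davis | 2019
Alice Johnson | 2020
Frank Jones | 2020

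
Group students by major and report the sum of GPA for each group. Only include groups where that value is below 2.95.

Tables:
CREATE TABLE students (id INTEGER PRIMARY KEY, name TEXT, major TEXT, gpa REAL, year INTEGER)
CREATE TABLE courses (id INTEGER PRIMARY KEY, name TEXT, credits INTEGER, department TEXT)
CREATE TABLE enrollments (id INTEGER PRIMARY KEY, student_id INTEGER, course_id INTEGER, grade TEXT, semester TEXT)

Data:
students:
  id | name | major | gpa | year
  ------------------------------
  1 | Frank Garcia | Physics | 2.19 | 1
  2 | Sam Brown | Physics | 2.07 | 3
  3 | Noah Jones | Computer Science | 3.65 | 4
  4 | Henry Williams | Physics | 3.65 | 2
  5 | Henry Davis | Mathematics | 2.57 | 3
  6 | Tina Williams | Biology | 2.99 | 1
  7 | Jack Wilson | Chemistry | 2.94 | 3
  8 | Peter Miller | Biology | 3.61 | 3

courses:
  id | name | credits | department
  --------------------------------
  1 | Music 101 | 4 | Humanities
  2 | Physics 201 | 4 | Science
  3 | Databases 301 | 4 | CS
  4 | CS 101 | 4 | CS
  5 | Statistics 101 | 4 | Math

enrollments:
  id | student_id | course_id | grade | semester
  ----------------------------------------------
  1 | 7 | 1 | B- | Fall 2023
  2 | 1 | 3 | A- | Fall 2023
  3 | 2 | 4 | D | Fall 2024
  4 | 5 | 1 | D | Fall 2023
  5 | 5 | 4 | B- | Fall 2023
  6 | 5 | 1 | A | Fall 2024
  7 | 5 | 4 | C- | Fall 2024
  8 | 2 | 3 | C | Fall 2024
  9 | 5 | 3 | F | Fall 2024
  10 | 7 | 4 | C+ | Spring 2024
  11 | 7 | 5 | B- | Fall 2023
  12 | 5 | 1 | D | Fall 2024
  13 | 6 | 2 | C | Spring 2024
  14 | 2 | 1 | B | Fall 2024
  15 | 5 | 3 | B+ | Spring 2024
SELECT major, SUM(gpa) AS sum_gpa FROM students GROUP BY major HAVING SUM(gpa) < 2.95

Execution result:
major | sum_gpa
Chemistry | 2.94
Mathematics | 2.57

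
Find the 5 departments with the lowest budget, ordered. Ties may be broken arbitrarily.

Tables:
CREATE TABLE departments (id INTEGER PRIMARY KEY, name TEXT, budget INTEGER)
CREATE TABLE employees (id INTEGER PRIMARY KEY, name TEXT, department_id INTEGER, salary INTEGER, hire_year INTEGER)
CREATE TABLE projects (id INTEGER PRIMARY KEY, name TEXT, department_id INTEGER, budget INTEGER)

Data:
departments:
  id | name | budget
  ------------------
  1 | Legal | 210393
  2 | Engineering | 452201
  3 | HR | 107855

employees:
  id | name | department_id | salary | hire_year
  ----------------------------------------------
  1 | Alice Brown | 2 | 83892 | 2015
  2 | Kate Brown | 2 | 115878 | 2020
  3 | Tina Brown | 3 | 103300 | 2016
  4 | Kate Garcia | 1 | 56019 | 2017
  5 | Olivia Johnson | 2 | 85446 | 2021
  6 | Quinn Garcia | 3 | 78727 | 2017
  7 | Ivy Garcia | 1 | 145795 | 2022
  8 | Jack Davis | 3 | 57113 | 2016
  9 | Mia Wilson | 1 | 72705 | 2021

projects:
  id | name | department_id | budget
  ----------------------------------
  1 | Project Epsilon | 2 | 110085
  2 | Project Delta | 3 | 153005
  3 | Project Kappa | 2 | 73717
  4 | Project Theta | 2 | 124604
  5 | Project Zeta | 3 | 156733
SELECT name, budget FROM departments ORDER BY budget ASC LIMIT 5

Execution result:
name | budget
HR | 107855
Legal | 210393
Engineering | 452201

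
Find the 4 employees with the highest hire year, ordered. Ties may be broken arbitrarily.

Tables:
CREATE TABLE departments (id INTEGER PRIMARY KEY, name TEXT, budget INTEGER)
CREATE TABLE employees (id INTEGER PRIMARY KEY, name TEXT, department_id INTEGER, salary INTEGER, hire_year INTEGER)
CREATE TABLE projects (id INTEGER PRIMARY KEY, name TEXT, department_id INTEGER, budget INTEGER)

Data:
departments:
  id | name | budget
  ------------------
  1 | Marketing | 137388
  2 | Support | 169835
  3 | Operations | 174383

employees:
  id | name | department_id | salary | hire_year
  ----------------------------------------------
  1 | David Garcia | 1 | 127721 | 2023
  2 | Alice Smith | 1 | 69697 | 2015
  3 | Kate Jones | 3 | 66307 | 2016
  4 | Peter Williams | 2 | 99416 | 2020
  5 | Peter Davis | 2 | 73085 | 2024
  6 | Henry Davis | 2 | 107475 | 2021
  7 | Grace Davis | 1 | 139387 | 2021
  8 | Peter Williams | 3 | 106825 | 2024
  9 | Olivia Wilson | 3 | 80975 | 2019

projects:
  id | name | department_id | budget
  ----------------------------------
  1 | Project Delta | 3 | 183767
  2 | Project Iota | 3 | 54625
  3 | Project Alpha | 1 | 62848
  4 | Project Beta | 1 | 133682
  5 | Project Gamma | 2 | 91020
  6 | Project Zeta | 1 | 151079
SELECT name, hire_year FROM employees ORDER BY hire_year DESC LIMIT 4

Execution result:
name | hire_year
Peter Davis | 2024
Peter Williams | 2024
David Garcia | 2023
Henry Davis | 2021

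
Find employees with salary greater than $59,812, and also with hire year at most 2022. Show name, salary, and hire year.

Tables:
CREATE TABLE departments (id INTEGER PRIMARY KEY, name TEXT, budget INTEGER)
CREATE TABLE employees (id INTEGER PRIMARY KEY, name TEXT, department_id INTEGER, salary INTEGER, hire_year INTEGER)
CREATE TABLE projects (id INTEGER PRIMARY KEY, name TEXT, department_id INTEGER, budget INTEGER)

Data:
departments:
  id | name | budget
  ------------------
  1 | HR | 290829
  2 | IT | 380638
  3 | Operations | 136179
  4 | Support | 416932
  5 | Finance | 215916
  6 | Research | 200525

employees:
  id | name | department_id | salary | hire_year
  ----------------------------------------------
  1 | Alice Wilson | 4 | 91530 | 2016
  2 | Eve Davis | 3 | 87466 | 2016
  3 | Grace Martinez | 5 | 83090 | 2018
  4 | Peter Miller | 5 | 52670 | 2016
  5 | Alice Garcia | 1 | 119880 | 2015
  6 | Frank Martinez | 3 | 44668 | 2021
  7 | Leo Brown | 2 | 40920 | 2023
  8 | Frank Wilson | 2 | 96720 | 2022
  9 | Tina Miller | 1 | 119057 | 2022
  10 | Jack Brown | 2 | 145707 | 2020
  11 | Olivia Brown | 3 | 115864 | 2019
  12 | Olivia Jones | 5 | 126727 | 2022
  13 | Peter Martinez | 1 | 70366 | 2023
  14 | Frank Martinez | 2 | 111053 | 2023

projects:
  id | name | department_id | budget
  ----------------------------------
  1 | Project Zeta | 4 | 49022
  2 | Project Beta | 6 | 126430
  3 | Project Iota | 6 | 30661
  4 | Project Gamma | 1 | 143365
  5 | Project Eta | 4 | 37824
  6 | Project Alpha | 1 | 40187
SELECT name, salary, hire_year FROM employees WHERE salary > 59812 AND hire_year <= 2022

Execution result:
name | salary | hire_year
Alice Wilson | 91530 | 2016
Eve Davis | 87466 | 2016
Grace Martinez | 83090 | 2018
Alice Garcia | 119880 | 2015
Frank Wilson | 96720 | 2022
Tina Miller | 119057 | 2022
Jack Brown | 145707 | 2020
Olivia Brown | 115864 | 2019
Olivia Jones | 126727 | 2022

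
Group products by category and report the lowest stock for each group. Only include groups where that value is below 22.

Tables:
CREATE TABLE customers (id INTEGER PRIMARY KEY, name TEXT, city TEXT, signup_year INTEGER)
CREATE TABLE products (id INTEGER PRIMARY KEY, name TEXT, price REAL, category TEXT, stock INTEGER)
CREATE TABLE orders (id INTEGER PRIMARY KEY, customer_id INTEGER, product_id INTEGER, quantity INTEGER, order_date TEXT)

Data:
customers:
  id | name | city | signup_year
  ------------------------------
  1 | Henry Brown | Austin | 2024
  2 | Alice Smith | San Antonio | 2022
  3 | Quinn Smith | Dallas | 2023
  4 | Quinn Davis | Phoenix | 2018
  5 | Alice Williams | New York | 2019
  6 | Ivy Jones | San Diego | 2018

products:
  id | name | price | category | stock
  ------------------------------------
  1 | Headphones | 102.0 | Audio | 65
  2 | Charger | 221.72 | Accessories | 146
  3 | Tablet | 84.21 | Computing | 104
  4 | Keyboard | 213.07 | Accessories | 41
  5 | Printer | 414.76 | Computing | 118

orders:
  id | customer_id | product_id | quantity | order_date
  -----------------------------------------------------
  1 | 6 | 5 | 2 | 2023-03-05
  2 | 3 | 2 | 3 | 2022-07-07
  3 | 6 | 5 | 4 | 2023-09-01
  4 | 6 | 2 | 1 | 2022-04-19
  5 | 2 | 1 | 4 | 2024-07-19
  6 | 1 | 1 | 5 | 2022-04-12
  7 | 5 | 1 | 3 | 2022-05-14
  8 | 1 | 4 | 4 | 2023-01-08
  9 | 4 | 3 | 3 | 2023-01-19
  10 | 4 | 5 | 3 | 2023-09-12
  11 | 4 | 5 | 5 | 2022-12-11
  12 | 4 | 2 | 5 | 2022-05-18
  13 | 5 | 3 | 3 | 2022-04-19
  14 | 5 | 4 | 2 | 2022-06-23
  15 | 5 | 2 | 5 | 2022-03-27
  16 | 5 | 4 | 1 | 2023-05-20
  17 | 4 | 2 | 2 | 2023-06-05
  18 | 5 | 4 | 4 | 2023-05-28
SELECT category, MIN(stock) AS min_stock FROM products GROUP BY category HAVING MIN(stock) < 22

Execution result:
(no rows)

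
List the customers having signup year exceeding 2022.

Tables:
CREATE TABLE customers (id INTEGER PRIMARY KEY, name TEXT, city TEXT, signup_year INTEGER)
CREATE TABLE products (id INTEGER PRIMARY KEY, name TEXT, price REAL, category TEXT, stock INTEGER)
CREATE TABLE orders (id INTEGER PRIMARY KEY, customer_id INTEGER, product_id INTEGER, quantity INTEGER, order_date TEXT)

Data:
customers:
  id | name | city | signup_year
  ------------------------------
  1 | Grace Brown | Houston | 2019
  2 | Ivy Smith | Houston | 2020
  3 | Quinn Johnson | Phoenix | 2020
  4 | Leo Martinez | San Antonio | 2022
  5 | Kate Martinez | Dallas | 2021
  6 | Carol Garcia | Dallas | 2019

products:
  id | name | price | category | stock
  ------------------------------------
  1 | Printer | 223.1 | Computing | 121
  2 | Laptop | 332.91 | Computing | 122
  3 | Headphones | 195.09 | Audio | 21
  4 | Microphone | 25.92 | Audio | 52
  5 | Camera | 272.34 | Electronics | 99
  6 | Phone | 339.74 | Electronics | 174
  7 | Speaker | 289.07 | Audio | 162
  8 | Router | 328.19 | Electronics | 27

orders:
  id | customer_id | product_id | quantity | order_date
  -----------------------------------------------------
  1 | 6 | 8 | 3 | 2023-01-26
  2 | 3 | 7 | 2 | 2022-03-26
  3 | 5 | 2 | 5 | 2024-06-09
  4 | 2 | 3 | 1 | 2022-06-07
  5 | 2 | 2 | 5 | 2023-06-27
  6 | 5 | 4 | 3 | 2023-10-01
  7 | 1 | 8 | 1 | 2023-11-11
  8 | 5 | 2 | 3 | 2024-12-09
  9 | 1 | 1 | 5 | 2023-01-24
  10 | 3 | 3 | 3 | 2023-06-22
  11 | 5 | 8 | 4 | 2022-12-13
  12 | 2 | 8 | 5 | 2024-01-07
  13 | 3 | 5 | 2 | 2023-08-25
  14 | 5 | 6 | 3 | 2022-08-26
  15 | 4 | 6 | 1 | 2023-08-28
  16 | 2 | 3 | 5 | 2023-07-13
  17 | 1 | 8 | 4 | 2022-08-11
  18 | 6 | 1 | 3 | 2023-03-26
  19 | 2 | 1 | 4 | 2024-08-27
SELECT name, signup_year FROM customers WHERE signup_year > 2022

Execution result:
(no rows)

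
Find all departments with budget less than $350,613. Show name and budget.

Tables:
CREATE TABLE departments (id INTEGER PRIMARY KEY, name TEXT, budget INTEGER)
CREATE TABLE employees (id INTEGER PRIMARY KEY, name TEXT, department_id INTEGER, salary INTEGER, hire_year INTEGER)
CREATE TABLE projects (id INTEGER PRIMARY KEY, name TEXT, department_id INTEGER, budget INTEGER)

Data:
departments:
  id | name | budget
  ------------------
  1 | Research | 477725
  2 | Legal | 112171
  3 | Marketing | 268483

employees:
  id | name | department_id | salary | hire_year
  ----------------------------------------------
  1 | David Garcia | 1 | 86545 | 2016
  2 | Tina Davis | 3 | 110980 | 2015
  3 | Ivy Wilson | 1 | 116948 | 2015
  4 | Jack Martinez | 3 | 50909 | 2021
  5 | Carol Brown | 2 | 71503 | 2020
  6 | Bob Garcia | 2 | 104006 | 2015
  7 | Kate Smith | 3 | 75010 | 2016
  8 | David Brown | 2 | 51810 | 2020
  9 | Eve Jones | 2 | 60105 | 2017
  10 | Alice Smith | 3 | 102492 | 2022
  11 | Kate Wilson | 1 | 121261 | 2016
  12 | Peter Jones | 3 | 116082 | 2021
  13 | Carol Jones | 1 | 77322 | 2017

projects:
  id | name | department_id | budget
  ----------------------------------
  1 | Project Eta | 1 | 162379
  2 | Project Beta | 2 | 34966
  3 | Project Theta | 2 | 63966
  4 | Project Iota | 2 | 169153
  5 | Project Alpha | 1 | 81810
SELECT name, budget FROM departments WHERE budget < 350613

Execution result:
name | budget
Legal | 112171
Marketing | 268483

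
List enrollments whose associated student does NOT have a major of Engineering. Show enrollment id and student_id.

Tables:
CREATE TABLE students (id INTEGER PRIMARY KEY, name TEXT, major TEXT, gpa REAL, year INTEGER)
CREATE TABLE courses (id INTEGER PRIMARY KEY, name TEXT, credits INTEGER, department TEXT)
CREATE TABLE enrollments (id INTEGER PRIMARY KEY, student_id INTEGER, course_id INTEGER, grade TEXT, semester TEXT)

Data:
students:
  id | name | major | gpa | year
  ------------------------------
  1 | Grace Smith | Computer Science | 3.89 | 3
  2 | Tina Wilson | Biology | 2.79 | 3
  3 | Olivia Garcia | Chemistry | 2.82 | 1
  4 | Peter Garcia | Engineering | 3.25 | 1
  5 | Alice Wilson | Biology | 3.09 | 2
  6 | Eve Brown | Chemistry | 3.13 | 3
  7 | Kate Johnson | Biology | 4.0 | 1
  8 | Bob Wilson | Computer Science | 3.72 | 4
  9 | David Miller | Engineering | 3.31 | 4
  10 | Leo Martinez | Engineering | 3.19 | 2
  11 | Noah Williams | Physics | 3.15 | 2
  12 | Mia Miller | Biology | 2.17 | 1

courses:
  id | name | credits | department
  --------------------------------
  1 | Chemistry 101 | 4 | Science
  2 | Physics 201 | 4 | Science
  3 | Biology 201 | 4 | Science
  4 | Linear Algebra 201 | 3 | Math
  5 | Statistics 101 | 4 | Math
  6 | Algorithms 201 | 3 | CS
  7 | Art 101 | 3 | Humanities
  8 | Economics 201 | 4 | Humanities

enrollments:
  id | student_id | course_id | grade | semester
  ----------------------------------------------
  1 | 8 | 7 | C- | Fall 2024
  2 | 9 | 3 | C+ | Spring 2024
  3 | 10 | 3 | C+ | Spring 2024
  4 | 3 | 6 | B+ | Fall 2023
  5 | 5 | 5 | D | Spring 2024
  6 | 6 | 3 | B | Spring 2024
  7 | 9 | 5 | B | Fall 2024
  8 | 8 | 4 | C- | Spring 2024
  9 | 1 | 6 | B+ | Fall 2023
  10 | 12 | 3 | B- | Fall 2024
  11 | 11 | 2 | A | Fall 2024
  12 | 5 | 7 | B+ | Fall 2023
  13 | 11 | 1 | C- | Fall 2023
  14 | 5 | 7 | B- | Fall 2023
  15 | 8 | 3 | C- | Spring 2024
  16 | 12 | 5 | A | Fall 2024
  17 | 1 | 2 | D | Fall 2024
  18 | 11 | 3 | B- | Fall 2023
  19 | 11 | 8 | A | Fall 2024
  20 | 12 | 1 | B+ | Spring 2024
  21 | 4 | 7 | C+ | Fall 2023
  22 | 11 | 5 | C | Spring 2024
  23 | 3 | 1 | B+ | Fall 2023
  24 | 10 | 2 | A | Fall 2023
SELECT id, student_id FROM enrollments WHERE student_id NOT IN (SELECT id FROM students WHERE major = 'Engineering')

Execution result:
id | student_id
1 | 8
4 | 3
5 | 5
6 | 6
8 | 8
9 | 1
10 | 12
11 | 11
12 | 5
13 | 11
14 | 5
15 | 8
16 | 12
17 | 1
18 | 11
19 | 11
20 | 12
22 | 11
23 | 3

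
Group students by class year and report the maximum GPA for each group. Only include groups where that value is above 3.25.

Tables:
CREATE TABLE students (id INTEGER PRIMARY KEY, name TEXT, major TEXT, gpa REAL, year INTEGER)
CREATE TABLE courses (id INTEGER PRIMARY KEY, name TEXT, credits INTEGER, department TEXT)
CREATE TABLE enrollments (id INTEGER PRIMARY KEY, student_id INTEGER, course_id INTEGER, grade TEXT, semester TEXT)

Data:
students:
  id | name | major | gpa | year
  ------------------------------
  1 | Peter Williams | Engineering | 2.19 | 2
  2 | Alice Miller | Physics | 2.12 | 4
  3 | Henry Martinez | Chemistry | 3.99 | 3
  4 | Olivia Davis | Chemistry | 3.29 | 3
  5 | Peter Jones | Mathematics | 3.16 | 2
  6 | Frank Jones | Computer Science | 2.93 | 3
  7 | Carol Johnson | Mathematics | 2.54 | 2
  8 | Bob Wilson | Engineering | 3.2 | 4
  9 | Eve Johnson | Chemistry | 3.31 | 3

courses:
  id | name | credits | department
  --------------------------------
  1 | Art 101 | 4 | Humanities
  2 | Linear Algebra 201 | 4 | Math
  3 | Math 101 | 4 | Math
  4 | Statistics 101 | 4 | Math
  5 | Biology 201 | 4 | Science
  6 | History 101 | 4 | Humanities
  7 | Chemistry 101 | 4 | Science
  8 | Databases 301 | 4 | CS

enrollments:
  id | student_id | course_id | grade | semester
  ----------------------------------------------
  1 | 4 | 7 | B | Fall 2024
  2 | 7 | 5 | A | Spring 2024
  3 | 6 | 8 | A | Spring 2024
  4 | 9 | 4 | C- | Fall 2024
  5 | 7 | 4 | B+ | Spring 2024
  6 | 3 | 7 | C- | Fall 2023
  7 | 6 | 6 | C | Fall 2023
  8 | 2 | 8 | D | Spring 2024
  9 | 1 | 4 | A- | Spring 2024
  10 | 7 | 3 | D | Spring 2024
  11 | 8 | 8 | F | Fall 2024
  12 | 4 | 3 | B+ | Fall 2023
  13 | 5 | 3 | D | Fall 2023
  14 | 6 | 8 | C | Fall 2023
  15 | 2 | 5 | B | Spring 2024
SELECT year, MAX(gpa) AS max_gpa FROM students GROUP BY year HAVING MAX(gpa) > 3.25

Execution result:
year | max_gpa
3 | 3.99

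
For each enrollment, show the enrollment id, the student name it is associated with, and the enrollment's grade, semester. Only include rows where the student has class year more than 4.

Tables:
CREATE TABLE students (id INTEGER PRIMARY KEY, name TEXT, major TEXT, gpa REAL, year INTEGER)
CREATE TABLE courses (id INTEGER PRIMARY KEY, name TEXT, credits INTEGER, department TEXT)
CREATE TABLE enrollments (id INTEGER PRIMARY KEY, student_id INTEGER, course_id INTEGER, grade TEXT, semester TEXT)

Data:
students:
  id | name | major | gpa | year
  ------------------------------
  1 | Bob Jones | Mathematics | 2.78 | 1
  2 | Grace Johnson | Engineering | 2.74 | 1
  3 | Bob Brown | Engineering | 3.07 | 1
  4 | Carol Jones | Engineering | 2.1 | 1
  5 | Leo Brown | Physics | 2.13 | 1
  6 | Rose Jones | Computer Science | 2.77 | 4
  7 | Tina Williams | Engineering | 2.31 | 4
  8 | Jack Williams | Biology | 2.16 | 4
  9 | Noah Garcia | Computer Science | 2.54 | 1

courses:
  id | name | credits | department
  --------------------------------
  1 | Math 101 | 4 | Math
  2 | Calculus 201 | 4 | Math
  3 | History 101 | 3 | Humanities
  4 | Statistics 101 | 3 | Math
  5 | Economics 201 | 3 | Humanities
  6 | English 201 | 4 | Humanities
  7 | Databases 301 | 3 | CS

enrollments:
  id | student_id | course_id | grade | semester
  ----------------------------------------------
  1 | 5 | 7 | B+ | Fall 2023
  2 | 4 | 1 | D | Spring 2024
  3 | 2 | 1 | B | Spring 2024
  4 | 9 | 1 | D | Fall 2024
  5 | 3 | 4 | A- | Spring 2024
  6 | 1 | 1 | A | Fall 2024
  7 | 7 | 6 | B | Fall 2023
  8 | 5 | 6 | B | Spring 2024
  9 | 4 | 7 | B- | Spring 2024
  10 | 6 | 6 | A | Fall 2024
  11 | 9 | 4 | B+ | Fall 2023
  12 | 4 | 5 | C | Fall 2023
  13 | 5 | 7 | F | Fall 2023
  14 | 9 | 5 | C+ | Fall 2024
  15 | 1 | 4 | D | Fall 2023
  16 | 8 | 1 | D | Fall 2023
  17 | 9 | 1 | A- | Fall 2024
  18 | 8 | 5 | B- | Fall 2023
SELECT c.id, p.name AS student, c.grade, c.semester FROM enrollments c JOIN students p ON c.student_id = p.id WHERE p.year > 4

Execution result:
(no rows)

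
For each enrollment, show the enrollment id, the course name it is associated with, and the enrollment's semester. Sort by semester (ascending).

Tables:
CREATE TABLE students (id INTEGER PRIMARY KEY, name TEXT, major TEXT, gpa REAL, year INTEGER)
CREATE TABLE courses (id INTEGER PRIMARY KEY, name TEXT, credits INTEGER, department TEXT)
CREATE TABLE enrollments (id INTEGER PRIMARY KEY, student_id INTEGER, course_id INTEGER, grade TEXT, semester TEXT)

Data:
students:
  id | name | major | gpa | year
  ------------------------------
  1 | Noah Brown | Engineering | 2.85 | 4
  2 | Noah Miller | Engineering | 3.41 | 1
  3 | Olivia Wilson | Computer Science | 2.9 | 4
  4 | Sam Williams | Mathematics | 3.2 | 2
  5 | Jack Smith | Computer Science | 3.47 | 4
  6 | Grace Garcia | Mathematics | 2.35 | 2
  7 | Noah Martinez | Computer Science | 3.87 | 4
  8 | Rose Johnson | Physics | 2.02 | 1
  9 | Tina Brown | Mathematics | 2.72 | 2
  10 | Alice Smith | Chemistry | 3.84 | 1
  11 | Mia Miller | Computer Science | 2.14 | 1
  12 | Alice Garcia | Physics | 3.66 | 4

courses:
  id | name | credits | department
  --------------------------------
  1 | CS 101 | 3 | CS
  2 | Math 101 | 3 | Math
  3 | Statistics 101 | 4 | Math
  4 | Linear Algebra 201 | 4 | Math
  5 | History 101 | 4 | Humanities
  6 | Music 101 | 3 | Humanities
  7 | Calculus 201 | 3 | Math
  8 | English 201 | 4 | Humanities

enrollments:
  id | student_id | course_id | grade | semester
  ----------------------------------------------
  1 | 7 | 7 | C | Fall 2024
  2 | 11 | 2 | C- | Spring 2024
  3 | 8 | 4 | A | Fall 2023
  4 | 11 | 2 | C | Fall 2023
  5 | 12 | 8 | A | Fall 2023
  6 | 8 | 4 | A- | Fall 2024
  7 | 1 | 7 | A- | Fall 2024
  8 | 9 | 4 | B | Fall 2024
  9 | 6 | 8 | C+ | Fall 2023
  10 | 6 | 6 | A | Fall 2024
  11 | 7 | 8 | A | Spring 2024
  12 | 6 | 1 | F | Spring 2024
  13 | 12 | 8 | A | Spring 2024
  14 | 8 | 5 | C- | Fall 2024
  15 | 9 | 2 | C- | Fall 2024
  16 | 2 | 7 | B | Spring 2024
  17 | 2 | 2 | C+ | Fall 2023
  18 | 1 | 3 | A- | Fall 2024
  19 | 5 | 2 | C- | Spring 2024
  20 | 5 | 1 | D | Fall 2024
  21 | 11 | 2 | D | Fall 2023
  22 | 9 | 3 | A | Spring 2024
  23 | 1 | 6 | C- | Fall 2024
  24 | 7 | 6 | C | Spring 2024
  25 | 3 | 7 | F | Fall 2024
SELECT c.id, p.name AS course, c.semester FROM enrollments c JOIN courses p ON c.course_id = p.id ORDER BY c.semester ASC

Execution result:
id | course | semester
3 | Linear Algebra 201 | Fall 2023
4 | Math 101 | Fall 2023
5 | English 201 | Fall 2023
9 | English 201 | Fall 2023
17 | Math 101 | Fall 2023
21 | Math 101 | Fall 2023
1 | Calculus 201 | Fall 2024
6 | Linear Algebra 201 | Fall 2024
7 | Calculus 201 | Fall 2024
8 | Linear Algebra 201 | Fall 2024
10 | Music 101 | Fall 2024
14 | History 101 | Fall 2024
15 | Math 101 | Fall 2024
18 | Statistics 101 | Fall 2024
20 | CS 101 | Fall 2024
23 | Music 101 | Fall 2024
25 | Calculus 201 | Fall 2024
2 | Math 101 | Spring 2024
11 | English 201 | Spring 2024
12 | CS 101 | Spring 2024
13 | English 201 | Spring 2024
16 | Calculus 201 | Spring 2024
19 | Math 101 | Spring 2024
22 | Statistics 101 | Spring 2024
24 | Music 101 | Spring 2024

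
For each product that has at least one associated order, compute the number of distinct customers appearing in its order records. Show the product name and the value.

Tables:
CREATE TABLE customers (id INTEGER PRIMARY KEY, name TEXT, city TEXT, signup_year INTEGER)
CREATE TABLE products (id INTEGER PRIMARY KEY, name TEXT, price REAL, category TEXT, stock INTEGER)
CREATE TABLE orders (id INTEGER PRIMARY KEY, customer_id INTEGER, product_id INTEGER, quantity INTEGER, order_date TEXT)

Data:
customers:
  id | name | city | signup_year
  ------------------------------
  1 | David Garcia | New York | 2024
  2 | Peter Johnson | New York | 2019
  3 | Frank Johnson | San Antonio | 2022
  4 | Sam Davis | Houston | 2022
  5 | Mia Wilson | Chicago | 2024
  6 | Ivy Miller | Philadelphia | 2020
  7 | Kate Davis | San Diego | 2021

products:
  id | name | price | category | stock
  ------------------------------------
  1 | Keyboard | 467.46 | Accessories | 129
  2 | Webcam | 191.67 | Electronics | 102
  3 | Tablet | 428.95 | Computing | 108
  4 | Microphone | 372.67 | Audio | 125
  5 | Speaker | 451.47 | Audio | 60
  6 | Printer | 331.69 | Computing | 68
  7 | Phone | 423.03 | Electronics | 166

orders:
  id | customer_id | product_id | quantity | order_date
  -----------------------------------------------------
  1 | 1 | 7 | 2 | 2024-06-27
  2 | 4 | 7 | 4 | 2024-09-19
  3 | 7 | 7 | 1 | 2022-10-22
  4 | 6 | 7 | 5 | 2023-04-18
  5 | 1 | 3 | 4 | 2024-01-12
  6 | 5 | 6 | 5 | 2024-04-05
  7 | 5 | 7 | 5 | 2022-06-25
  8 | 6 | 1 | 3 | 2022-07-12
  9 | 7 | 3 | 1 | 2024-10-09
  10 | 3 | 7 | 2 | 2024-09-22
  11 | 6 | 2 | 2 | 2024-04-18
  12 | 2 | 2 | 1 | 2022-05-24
SELECT p.name, COUNT(DISTINCT c.customer_id) AS distinct_customer_count FROM orders c JOIN products p ON c.product_id = p.id GROUP BY p.id, p.name

Execution result:
name | distinct_customer_count
Keyboard | 1
Webcam | 2
Tablet | 2
Printer | 1
Phone | 6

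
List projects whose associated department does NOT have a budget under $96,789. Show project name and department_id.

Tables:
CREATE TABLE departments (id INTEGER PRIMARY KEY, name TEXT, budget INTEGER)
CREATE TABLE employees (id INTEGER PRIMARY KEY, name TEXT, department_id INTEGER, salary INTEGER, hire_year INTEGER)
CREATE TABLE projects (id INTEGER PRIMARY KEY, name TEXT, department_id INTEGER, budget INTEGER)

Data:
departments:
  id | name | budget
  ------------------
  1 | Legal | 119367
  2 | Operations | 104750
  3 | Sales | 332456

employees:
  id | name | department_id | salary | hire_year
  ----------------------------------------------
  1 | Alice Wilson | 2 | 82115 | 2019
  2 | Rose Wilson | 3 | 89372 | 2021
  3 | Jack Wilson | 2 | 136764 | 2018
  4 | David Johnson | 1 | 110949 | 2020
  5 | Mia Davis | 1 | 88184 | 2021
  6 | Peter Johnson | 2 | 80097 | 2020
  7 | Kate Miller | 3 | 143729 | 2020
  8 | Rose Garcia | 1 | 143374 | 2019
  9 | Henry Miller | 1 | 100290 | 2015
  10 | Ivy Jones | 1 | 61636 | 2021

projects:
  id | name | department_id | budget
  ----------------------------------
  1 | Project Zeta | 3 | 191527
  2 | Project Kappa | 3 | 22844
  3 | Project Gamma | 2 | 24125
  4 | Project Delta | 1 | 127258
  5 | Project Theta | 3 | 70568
SELECT name, department_id FROM projects WHERE department_id NOT IN (SELECT id FROM departments WHERE budget < 96789)

Execution result:
name | department_id
Project Zeta | 3
Project Kappa | 3
Project Gamma | 2
Project Delta | 1
Project Theta | 3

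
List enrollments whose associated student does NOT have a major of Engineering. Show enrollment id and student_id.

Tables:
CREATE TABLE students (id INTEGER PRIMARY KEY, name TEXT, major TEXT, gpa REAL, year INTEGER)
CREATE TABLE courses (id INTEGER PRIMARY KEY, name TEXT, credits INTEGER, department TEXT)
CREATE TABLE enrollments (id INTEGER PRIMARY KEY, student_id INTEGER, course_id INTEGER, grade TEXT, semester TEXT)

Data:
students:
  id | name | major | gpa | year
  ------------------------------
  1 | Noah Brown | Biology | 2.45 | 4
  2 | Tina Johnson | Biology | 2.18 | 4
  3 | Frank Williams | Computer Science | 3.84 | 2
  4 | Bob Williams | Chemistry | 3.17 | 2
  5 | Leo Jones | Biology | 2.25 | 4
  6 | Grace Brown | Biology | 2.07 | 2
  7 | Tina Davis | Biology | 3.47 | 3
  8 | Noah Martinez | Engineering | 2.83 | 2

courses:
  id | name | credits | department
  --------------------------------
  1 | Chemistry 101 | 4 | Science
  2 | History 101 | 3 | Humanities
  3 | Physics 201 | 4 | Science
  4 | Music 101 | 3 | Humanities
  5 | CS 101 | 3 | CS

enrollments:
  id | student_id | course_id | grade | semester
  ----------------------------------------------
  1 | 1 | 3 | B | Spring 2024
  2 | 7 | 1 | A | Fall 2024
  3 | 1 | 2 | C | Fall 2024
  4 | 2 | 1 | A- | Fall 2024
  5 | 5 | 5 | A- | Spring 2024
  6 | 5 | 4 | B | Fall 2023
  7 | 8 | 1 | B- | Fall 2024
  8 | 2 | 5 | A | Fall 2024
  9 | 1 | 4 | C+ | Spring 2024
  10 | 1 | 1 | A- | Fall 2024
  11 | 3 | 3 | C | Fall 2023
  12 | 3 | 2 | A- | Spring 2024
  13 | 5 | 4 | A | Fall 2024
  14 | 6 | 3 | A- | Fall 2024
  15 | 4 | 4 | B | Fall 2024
SELECT id, student_id FROM enrollments WHERE student_id NOT IN (SELECT id FROM students WHERE major = 'Engineering')

Execution result:
id | student_id
1 | 1
2 | 7
3 | 1
4 | 2
5 | 5
6 | 5
8 | 2
9 | 1
10 | 1
11 | 3
12 | 3
13 | 5
14 | 6
15 | 4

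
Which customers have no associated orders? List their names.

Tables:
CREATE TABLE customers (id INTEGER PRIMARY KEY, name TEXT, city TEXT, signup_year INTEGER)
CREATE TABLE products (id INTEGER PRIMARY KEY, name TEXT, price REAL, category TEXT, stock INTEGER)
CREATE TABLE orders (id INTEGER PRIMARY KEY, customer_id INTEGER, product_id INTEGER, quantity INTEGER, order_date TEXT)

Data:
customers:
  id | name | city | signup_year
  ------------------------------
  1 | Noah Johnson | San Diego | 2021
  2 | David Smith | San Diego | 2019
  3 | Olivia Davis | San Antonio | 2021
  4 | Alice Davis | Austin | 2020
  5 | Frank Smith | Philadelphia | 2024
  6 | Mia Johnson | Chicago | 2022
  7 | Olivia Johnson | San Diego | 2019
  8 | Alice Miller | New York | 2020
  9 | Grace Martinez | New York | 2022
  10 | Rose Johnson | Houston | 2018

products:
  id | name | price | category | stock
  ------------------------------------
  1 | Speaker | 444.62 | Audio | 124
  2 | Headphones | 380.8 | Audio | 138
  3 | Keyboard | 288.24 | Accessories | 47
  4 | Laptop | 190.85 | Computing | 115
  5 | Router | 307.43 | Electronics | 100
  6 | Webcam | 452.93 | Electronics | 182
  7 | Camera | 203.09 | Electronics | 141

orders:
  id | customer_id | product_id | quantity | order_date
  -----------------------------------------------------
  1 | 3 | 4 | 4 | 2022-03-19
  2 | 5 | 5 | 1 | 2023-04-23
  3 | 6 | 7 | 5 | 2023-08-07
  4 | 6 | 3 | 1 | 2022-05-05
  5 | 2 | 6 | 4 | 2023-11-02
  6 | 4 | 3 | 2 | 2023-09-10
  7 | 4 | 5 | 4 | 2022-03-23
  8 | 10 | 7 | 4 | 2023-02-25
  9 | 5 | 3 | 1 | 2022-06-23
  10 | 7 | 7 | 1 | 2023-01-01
SELECT p.name FROM customers p LEFT JOIN orders c ON c.customer_id = p.id WHERE c.id IS NULL

Execution result:
name
Noah Johnson
Alice Miller
Grace Martinez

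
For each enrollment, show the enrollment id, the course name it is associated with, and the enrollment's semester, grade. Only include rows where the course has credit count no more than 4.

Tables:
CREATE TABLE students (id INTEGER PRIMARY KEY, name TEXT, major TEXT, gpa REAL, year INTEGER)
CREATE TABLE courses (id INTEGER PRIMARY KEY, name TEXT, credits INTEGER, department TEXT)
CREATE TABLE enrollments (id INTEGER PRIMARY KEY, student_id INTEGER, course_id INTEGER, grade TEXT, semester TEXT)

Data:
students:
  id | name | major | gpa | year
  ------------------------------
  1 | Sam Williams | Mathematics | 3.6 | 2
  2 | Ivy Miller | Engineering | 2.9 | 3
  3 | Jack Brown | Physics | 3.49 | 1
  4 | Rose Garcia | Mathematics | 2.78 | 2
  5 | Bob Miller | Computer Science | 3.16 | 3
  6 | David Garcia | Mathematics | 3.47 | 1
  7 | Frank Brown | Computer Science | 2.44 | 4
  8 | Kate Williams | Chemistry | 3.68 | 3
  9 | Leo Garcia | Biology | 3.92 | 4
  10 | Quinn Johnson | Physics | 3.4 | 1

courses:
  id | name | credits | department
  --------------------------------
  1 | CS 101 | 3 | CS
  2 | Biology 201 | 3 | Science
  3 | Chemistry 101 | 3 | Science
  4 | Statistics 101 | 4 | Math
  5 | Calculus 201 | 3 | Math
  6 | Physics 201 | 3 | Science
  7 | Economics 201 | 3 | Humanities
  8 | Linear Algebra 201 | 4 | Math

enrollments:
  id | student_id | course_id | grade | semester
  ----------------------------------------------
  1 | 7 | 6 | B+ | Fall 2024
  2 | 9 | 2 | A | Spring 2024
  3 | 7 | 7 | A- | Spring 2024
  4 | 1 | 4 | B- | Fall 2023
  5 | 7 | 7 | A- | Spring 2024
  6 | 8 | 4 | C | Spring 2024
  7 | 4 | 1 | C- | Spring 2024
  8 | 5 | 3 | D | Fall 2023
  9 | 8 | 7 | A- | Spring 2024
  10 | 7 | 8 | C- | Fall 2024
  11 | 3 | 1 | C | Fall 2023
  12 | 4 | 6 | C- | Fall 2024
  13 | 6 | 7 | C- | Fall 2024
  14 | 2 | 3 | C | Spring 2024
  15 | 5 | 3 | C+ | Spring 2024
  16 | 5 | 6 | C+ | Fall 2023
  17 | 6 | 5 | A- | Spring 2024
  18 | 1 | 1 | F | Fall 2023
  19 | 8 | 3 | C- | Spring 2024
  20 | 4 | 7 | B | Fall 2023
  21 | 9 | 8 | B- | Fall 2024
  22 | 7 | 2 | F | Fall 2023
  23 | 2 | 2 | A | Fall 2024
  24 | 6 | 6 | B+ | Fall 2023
SELECT c.id, p.name AS course, c.semester, c.grade FROM enrollments c JOIN courses p ON c.course_id = p.id WHERE p.credits <= 4

Execution result:
id | course | semester | grade
1 | Physics 201 | Fall 2024 | B+
2 | Biology 201 | Spring 2024 | A
3 | Economics 201 | Spring 2024 | A-
4 | Statistics 101 | Fall 2023 | B-
5 | Economics 201 | Spring 2024 | A-
6 | Statistics 101 | Spring 2024 | C
7 | CS 101 | Spring 2024 | C-
8 | Chemistry 101 | Fall 2023 | D
9 | Economics 201 | Spring 2024 | A-
10 | Linear Algebra 201 | Fall 2024 | C-
11 | CS 101 | Fall 2023 | C
12 | Physics 201 | Fall 2024 | C-
13 | Economics 201 | Fall 2024 | C-
14 | Chemistry 101 | Spring 2024 | C
15 | Chemistry 101 | Spring 2024 | C+
16 | Physics 201 | Fall 2023 | C+
17 | Calculus 201 | Spring 2024 | A-
18 | CS 101 | Fall 2023 | F
19 | Chemistry 101 | Spring 2024 | C-
20 | Economics 201 | Fall 2023 | B
21 | Linear Algebra 201 | Fall 2024 | B-
22 | Biology 201 | Fall 2023 | F
23 | Biology 201 | Fall 2024 | A
24 | Physics 201 | Fall 2023 | B+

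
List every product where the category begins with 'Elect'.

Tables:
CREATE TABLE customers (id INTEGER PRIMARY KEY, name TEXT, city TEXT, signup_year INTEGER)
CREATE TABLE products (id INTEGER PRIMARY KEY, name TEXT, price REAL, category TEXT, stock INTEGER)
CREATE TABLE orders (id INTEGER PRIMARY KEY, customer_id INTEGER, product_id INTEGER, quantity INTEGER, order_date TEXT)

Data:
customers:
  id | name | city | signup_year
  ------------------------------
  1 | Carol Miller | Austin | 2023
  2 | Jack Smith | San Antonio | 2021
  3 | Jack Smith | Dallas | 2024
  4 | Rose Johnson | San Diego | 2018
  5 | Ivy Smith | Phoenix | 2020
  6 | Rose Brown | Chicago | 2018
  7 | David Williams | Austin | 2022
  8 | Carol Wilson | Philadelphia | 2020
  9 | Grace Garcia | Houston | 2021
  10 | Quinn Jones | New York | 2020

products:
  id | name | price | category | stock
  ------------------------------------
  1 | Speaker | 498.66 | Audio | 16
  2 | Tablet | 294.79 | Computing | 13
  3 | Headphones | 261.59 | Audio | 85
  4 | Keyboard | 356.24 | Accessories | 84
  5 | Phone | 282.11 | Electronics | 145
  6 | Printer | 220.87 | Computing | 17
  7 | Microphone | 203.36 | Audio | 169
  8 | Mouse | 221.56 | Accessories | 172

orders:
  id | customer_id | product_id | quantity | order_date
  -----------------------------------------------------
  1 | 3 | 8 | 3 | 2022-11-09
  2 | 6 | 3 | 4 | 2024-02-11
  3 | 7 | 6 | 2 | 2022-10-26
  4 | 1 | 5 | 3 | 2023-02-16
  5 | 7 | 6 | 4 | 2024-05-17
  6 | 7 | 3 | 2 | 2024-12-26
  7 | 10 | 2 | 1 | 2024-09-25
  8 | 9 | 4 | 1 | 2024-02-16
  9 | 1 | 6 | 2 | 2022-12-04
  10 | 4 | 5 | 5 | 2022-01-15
SELECT name, category FROM products WHERE category LIKE 'Elect%'

Execution result:
name | category
Phone | Electronics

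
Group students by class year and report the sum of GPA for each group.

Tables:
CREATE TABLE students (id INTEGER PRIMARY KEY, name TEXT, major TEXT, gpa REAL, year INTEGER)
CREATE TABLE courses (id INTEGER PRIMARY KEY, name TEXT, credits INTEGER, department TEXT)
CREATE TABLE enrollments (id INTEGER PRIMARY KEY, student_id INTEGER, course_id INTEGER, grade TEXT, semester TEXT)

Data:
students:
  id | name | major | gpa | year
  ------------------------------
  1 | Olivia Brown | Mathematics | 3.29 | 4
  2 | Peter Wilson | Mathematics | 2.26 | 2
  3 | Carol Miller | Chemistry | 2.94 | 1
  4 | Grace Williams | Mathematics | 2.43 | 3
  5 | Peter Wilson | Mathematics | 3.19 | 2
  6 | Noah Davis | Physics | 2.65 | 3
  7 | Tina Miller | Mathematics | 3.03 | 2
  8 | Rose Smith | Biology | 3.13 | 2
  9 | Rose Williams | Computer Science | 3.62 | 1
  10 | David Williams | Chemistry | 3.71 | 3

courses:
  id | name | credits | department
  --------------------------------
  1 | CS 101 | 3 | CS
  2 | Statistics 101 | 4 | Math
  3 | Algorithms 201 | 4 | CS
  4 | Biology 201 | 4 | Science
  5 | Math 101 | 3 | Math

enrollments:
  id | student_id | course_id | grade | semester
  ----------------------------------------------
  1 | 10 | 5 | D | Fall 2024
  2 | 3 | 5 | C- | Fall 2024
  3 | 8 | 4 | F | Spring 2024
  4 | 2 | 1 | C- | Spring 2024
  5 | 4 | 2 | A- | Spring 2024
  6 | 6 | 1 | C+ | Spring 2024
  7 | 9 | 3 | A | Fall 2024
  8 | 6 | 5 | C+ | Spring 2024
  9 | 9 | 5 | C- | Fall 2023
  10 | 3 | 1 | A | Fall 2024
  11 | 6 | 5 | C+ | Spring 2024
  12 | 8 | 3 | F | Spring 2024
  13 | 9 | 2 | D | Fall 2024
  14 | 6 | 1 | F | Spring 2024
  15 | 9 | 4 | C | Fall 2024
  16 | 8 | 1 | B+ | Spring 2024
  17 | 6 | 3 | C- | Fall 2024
SELECT year, SUM(gpa) AS sum_gpa FROM students GROUP BY year

Execution result:
year | sum_gpa
1 | 6.56
2 | 11.61
3 | 8.79
4 | 3.29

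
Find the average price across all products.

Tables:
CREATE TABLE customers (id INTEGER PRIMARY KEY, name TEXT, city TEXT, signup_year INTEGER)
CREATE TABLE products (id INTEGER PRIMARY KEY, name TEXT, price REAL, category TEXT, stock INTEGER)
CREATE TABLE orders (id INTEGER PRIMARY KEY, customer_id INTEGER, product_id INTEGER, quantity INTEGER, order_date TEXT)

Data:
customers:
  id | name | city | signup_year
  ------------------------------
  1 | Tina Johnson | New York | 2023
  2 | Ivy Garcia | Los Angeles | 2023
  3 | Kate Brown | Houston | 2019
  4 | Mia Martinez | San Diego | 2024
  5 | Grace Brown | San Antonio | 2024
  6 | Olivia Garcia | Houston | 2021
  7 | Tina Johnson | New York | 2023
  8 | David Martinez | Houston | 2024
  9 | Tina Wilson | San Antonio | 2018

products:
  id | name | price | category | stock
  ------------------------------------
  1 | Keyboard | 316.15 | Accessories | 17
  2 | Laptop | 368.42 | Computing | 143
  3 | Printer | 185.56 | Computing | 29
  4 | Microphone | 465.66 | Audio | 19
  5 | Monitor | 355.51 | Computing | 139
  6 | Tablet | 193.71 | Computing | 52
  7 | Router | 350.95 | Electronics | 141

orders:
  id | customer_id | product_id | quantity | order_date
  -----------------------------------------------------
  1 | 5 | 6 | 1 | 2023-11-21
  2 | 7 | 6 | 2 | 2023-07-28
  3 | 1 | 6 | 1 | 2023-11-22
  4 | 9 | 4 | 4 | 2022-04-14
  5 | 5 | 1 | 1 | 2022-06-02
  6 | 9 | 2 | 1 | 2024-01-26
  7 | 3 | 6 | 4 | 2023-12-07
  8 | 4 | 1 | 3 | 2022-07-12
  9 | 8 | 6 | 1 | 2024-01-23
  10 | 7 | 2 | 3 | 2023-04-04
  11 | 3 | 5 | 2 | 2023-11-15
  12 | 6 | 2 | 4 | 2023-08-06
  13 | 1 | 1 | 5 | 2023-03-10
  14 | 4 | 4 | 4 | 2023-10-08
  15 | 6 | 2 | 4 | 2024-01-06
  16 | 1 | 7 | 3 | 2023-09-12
SELECT AVG(price) FROM products

Execution result:
319.42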